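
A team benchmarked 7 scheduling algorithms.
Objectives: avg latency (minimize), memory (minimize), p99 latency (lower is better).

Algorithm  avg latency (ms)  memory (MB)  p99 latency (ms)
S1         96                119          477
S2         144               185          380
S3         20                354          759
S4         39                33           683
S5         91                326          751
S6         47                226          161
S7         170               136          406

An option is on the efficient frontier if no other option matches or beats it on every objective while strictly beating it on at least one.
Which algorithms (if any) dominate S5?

S4, S6

S4: avg latency 39≤91, memory 33≤326, p99 latency 683≤751 — dominates S5.
S6: avg latency 47≤91, memory 226≤326, p99 latency 161≤751 — dominates S5.
Others (S1, S2, S3, S7) are each worse than S5 on at least one objective.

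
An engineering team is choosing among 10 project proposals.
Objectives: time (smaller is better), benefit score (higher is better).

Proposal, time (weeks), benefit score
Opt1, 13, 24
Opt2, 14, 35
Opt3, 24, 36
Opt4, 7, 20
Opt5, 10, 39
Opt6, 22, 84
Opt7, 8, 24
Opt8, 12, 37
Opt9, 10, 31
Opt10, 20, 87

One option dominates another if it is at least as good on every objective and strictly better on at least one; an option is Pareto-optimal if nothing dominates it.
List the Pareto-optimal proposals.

Opt4, Opt5, Opt7, Opt10

Opt1: dominated by Opt5 (time 10≤13, benefit score 39≥24).
Opt2: dominated by Opt5 (time 10≤14, benefit score 39≥35).
Opt3: dominated by Opt5 (time 10≤24, benefit score 39≥36).
Opt4: not dominated (best time).
Opt5: not dominated.
Opt6: dominated by Opt10 (time 20≤22, benefit score 87≥84).
Opt7: not dominated.
Opt8: dominated by Opt5 (time 10≤12, benefit score 39≥37).
Opt9: dominated by Opt5 (time 10≤10, benefit score 39≥31).
Opt10: not dominated (best benefit score).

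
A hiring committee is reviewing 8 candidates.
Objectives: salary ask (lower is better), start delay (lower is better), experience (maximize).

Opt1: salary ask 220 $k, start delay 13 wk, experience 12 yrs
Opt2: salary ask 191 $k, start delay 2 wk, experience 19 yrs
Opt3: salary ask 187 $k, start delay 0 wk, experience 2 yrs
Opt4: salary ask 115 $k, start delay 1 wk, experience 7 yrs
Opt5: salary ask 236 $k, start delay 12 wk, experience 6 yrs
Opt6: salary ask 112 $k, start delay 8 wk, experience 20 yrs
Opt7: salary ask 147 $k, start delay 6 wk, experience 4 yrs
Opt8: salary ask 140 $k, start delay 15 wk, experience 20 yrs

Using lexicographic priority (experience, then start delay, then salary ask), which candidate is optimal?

First maximize experience: best is 20, kept {Opt6, Opt8}.
Then minimize start delay: best is 8, kept {Opt6}.

Opt6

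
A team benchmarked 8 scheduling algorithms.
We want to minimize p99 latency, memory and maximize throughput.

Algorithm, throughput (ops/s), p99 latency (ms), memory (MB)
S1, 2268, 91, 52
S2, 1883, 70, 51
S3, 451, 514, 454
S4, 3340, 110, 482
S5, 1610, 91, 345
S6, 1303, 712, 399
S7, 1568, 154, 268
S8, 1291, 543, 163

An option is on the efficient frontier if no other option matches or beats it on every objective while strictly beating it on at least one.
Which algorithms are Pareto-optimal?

S1: not dominated.
S2: not dominated (best p99 latency).
S3: dominated by S1 (throughput 2268≥451, p99 latency 91≤514, memory 52≤454).
S4: not dominated (best throughput).
S5: dominated by S1 (throughput 2268≥1610, p99 latency 91≤91, memory 52≤345).
S6: dominated by S1 (throughput 2268≥1303, p99 latency 91≤712, memory 52≤399).
S7: dominated by S1 (throughput 2268≥1568, p99 latency 91≤154, memory 52≤268).
S8: dominated by S1 (throughput 2268≥1291, p99 latency 91≤543, memory 52≤163).

S1, S2, S4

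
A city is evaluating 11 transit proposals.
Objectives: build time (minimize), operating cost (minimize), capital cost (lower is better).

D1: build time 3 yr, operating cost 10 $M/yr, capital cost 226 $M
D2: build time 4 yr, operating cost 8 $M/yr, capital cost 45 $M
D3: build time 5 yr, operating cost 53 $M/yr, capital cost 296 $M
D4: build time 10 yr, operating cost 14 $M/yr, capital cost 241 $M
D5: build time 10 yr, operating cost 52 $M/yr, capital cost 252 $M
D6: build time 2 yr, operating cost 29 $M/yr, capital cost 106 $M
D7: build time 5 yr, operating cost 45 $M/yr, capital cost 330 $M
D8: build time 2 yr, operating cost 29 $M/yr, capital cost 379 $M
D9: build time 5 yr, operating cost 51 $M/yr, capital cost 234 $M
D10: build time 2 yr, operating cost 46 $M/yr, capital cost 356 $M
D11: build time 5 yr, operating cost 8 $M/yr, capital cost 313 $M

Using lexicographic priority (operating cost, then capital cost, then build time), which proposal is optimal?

First minimize operating cost: best is 8, kept {D2, D11}.
Then minimize capital cost: best is 45, kept {D2}.

D2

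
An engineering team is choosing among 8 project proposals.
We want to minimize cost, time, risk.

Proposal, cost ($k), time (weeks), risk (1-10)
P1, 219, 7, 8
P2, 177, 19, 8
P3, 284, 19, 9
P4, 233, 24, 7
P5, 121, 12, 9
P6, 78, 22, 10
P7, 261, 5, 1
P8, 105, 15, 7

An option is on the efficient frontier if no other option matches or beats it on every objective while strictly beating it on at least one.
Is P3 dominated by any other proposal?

P1 vs P3: cost 219≤284, time 7≤19, risk 8≤9 — P1 is at least as good on every objective and strictly better on at least one, so P1 dominates P3.

Yes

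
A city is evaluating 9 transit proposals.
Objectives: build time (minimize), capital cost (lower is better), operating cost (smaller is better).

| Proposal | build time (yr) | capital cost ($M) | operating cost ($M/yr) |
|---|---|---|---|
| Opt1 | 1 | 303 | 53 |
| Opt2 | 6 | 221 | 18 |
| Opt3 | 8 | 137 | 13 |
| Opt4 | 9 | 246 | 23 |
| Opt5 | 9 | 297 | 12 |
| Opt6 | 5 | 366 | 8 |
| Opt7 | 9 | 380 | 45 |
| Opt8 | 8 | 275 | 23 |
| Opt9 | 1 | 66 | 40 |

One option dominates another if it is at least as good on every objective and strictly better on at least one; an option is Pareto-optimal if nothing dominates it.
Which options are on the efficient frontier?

Opt2, Opt3, Opt5, Opt6, Opt9

Opt1: dominated by Opt9 (build time 1≤1, capital cost 66≤303, operating cost 40≤53).
Opt2: not dominated.
Opt3: not dominated.
Opt4: dominated by Opt2 (build time 6≤9, capital cost 221≤246, operating cost 18≤23).
Opt5: not dominated.
Opt6: not dominated (best operating cost).
Opt7: dominated by Opt2 (build time 6≤9, capital cost 221≤380, operating cost 18≤45).
Opt8: dominated by Opt2 (build time 6≤8, capital cost 221≤275, operating cost 18≤23).
Opt9: not dominated (best capital cost).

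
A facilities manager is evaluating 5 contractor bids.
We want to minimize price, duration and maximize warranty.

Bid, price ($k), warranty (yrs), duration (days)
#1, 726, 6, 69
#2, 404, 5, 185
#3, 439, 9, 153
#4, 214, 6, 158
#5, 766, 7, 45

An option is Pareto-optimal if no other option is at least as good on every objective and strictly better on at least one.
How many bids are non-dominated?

#1: not dominated.
#2: dominated by #4 (price 214≤404, warranty 6≥5, duration 158≤185).
#3: not dominated (best warranty).
#4: not dominated (best price).
#5: not dominated (best duration).
Pareto-optimal: #1, #3, #4, #5 → 4.

4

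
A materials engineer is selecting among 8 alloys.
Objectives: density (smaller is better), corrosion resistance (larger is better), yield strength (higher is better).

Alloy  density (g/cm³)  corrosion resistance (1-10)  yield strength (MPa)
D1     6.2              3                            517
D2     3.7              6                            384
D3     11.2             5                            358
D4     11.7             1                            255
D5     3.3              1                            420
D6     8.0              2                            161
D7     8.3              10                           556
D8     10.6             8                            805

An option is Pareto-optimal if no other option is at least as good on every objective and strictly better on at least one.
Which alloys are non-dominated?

D1: not dominated.
D2: not dominated.
D3: dominated by D2 (density 3.7≤11.2, corrosion resistance 6≥5, yield strength 384≥358).
D4: dominated by D1 (density 6.2≤11.7, corrosion resistance 3≥1, yield strength 517≥255).
D5: not dominated (best density).
D6: dominated by D1 (density 6.2≤8.0, corrosion resistance 3≥2, yield strength 517≥161).
D7: not dominated (best corrosion resistance).
D8: not dominated (best yield strength).

D1, D2, D5, D7, D8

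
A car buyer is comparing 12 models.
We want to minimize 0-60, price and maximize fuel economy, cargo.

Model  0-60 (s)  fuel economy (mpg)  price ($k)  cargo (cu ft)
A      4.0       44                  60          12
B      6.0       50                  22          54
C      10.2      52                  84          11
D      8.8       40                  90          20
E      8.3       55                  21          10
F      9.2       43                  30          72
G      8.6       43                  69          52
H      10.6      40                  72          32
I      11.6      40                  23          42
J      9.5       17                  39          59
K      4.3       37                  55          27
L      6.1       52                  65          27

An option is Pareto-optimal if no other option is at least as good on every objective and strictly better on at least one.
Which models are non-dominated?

A: not dominated (best 0-60).
B: not dominated.
C: dominated by L (0-60 6.1≤10.2, fuel economy 52≥52, price 65≤84, cargo 27≥11).
D: dominated by B (0-60 6.0≤8.8, fuel economy 50≥40, price 22≤90, cargo 54≥20).
E: not dominated (best fuel economy).
F: not dominated (best cargo).
G: dominated by B (0-60 6.0≤8.6, fuel economy 50≥43, price 22≤69, cargo 54≥52).
H: dominated by B (0-60 6.0≤10.6, fuel economy 50≥40, price 22≤72, cargo 54≥32).
I: dominated by B (0-60 6.0≤11.6, fuel economy 50≥40, price 22≤23, cargo 54≥42).
J: dominated by F (0-60 9.2≤9.5, fuel economy 43≥17, price 30≤39, cargo 72≥59).
K: not dominated.
L: not dominated.

A, B, E, F, K, L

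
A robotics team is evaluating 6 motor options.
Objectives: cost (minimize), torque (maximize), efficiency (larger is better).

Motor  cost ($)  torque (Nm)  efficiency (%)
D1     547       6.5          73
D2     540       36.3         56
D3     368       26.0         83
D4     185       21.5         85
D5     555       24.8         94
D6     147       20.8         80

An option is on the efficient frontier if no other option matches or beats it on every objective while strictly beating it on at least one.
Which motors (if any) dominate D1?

D3, D4, D6

D3: cost 368≤547, torque 26.0≥6.5, efficiency 83≥73 — dominates D1.
D4: cost 185≤547, torque 21.5≥6.5, efficiency 85≥73 — dominates D1.
D6: cost 147≤547, torque 20.8≥6.5, efficiency 80≥73 — dominates D1.
Others (D2, D5) are each worse than D1 on at least one objective.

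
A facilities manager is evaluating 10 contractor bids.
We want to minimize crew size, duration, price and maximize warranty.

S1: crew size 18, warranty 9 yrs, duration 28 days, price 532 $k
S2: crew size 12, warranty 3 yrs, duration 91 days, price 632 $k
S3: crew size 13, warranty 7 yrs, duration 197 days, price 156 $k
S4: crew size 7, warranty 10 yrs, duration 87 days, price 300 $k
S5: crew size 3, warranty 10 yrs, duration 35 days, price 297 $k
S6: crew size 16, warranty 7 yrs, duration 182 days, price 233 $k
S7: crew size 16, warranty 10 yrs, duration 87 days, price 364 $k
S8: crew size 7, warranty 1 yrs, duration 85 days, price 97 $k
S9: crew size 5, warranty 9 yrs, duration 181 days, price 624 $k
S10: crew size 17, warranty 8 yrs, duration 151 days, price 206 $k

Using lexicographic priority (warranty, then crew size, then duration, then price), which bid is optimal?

First maximize warranty: best is 10, kept {S4, S5, S7}.
Then minimize crew size: best is 3, kept {S5}.

S5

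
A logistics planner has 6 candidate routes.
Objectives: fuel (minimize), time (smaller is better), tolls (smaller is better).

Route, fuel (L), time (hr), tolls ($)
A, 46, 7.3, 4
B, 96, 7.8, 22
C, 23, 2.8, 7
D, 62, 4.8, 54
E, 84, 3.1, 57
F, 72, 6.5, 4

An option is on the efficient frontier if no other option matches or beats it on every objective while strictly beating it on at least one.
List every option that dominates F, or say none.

A: worse on time (7.3 vs 6.5).
B: worse on fuel (96 vs 72).
C: worse on tolls (7 vs 4).
D: worse on tolls (54 vs 4).
E: worse on fuel (84 vs 72).
No option dominates F.

none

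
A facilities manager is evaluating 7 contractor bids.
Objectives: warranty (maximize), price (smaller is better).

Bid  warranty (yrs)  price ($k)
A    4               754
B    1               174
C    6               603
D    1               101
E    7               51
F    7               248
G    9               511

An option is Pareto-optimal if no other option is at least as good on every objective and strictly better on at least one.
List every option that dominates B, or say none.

D: warranty 1≥1, price 101≤174 — dominates B.
E: warranty 7≥1, price 51≤174 — dominates B.
Others (A, C, F, G) are each worse than B on at least one objective.

D, E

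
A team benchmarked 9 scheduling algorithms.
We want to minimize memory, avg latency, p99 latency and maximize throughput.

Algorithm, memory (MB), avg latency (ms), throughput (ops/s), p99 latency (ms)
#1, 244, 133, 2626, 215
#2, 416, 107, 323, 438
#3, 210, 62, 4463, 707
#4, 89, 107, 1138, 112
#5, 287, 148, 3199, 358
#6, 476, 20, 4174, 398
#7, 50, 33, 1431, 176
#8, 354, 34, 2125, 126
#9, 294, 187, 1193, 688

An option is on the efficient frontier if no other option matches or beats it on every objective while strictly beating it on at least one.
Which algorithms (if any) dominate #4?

#1: worse on memory (244 vs 89).
#2: worse on memory (416 vs 89).
#3: worse on memory (210 vs 89).
#5: worse on memory (287 vs 89).
#6: worse on memory (476 vs 89).
#7: worse on p99 latency (176 vs 112).
#8: worse on memory (354 vs 89).
#9: worse on memory (294 vs 89).
No option dominates #4.

none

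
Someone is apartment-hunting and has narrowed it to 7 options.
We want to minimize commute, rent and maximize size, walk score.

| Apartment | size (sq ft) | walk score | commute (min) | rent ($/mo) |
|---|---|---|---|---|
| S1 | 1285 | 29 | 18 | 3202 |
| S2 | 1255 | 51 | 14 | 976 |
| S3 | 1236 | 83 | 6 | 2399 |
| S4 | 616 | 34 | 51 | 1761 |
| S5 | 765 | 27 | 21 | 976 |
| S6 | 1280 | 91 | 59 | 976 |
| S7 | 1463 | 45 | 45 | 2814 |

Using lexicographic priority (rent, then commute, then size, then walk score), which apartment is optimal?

S2

First minimize rent: best is 976, kept {S2, S5, S6}.
Then minimize commute: best is 14, kept {S2}.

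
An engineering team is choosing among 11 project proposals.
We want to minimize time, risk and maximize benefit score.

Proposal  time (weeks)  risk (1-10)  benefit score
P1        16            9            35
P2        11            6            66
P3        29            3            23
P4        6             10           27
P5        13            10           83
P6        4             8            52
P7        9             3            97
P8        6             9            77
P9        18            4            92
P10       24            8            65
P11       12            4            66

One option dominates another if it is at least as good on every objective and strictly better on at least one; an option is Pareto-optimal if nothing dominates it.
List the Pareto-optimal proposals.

P6, P7, P8

P1: dominated by P2 (time 11≤16, risk 6≤9, benefit score 66≥35).
P2: dominated by P7 (time 9≤11, risk 3≤6, benefit score 97≥66).
P3: dominated by P7 (time 9≤29, risk 3≤3, benefit score 97≥23).
P4: dominated by P6 (time 4≤6, risk 8≤10, benefit score 52≥27).
P5: dominated by P7 (time 9≤13, risk 3≤10, benefit score 97≥83).
P6: not dominated (best time).
P7: not dominated (best benefit score).
P8: not dominated.
P9: dominated by P7 (time 9≤18, risk 3≤4, benefit score 97≥92).
P10: dominated by P2 (time 11≤24, risk 6≤8, benefit score 66≥65).
P11: dominated by P7 (time 9≤12, risk 3≤4, benefit score 97≥66).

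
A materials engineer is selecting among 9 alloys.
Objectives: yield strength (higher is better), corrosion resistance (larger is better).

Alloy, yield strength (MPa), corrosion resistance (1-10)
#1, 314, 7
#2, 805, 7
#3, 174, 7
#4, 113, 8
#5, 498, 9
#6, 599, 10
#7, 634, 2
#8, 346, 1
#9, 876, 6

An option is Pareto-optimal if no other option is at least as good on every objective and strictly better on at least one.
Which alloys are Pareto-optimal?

#2, #6, #9

#1: dominated by #2 (yield strength 805≥314, corrosion resistance 7≥7).
#2: not dominated.
#3: dominated by #1 (yield strength 314≥174, corrosion resistance 7≥7).
#4: dominated by #5 (yield strength 498≥113, corrosion resistance 9≥8).
#5: dominated by #6 (yield strength 599≥498, corrosion resistance 10≥9).
#6: not dominated (best corrosion resistance).
#7: dominated by #2 (yield strength 805≥634, corrosion resistance 7≥2).
#8: dominated by #2 (yield strength 805≥346, corrosion resistance 7≥1).
#9: not dominated (best yield strength).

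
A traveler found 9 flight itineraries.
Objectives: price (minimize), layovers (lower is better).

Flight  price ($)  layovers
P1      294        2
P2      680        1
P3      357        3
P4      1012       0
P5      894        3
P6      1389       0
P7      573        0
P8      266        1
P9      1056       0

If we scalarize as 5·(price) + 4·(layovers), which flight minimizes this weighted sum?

P1: 5·294 + 4·2 = 1478
P2: 5·680 + 4·1 = 3404
P3: 5·357 + 4·3 = 1797
P4: 5·1012 + 4·0 = 5060
P5: 5·894 + 4·3 = 4482
P6: 5·1389 + 4·0 = 6945
P7: 5·573 + 4·0 = 2865
P8: 5·266 + 4·1 = 1334
P9: 5·1056 + 4·0 = 5280
Lowest: P8 at 1334.

P8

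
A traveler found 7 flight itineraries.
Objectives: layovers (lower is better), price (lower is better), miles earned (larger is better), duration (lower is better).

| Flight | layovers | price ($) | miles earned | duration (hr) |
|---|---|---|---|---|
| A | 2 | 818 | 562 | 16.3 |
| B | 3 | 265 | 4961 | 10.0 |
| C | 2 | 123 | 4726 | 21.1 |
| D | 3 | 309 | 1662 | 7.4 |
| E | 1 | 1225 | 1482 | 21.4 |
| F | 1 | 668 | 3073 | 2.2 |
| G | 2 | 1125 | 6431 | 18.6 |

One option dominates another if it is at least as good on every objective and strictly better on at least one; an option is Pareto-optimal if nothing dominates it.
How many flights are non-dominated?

5

A: dominated by F (layovers 1≤2, price 668≤818, miles earned 3073≥562, duration 2.2≤16.3).
B: not dominated.
C: not dominated (best price).
D: not dominated.
E: dominated by F (layovers 1≤1, price 668≤1225, miles earned 3073≥1482, duration 2.2≤21.4).
F: not dominated (best duration).
G: not dominated (best miles earned).
Pareto-optimal: B, C, D, F, G → 5.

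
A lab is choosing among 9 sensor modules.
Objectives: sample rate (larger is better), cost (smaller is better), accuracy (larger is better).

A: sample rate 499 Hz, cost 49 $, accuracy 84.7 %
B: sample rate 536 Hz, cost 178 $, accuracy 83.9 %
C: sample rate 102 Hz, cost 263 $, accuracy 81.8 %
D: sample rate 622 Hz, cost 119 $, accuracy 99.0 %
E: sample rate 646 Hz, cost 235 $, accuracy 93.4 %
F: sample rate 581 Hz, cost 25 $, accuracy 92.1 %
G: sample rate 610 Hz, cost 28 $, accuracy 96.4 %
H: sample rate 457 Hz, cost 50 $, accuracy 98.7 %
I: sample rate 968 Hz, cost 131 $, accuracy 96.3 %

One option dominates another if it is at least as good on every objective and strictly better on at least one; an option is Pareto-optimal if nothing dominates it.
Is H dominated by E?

E vs H: E is worse on cost (235 vs 50), so it does not dominate H.

No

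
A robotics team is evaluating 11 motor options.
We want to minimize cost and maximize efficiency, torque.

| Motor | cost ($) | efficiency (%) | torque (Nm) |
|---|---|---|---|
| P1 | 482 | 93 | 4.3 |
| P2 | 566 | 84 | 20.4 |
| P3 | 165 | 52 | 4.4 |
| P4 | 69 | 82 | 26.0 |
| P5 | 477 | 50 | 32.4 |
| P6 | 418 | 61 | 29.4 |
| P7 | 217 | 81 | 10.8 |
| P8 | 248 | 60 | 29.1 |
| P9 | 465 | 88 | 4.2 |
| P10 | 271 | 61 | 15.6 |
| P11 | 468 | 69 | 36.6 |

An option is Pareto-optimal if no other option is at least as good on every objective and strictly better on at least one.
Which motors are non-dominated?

P1, P2, P4, P6, P8, P9, P11

P1: not dominated (best efficiency).
P2: not dominated.
P3: dominated by P4 (cost 69≤165, efficiency 82≥52, torque 26.0≥4.4).
P4: not dominated (best cost).
P5: dominated by P11 (cost 468≤477, efficiency 69≥50, torque 36.6≥32.4).
P6: not dominated.
P7: dominated by P4 (cost 69≤217, efficiency 82≥81, torque 26.0≥10.8).
P8: not dominated.
P9: not dominated.
P10: dominated by P4 (cost 69≤271, efficiency 82≥61, torque 26.0≥15.6).
P11: not dominated (best torque).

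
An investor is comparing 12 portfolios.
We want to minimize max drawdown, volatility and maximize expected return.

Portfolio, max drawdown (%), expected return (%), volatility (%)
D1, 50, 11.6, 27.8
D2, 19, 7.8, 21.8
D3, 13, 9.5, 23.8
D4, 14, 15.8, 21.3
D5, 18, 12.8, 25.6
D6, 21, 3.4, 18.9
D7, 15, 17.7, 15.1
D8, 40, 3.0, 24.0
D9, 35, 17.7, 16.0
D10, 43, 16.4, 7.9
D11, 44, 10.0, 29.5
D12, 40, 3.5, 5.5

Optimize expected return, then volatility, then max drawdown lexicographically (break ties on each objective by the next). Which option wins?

D7

First maximize expected return: best is 17.7, kept {D7, D9}.
Then minimize volatility: best is 15.1, kept {D7}.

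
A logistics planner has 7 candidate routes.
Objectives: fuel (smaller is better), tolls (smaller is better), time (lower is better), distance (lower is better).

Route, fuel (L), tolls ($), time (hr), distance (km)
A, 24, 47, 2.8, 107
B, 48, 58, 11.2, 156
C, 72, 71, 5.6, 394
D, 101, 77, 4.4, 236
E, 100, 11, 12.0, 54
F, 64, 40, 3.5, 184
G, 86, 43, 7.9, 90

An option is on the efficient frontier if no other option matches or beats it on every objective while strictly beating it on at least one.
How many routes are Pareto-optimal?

4

A: not dominated (best fuel).
B: dominated by A (fuel 24≤48, tolls 47≤58, time 2.8≤11.2, distance 107≤156).
C: dominated by A (fuel 24≤72, tolls 47≤71, time 2.8≤5.6, distance 107≤394).
D: dominated by A (fuel 24≤101, tolls 47≤77, time 2.8≤4.4, distance 107≤236).
E: not dominated (best tolls).
F: not dominated.
G: not dominated.
Pareto-optimal: A, E, F, G → 4.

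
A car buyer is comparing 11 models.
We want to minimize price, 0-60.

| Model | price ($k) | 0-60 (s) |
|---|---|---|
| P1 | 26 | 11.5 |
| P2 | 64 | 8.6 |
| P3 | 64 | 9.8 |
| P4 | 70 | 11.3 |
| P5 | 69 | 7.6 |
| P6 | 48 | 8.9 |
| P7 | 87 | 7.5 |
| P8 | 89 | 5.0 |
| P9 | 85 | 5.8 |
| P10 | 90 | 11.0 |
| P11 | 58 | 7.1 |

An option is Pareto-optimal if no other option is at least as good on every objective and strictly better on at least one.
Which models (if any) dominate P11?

P1: worse on 0-60 (11.5 vs 7.1).
P2: worse on price (64 vs 58).
P3: worse on price (64 vs 58).
P4: worse on price (70 vs 58).
P5: worse on price (69 vs 58).
P6: worse on 0-60 (8.9 vs 7.1).
P7: worse on price (87 vs 58).
P8: worse on price (89 vs 58).
P9: worse on price (85 vs 58).
P10: worse on price (90 vs 58).
No option dominates P11.

none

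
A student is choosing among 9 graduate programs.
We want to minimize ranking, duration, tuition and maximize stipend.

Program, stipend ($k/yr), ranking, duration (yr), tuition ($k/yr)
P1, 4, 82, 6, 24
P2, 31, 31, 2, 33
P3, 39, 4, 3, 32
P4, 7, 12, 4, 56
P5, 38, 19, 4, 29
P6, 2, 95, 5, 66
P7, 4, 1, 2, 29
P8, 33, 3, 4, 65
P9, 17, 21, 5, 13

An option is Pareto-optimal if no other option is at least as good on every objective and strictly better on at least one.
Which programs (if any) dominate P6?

P2: stipend 31≥2, ranking 31≤95, duration 2≤5, tuition 33≤66 — dominates P6.
P3: stipend 39≥2, ranking 4≤95, duration 3≤5, tuition 32≤66 — dominates P6.
P4: stipend 7≥2, ranking 12≤95, duration 4≤5, tuition 56≤66 — dominates P6.
P5: stipend 38≥2, ranking 19≤95, duration 4≤5, tuition 29≤66 — dominates P6.
P7: stipend 4≥2, ranking 1≤95, duration 2≤5, tuition 29≤66 — dominates P6.
P8: stipend 33≥2, ranking 3≤95, duration 4≤5, tuition 65≤66 — dominates P6.
P9: stipend 17≥2, ranking 21≤95, duration 5≤5, tuition 13≤66 — dominates P6.
Others (P1) are each worse than P6 on at least one objective.

P2, P3, P4, P5, P7, P8, P9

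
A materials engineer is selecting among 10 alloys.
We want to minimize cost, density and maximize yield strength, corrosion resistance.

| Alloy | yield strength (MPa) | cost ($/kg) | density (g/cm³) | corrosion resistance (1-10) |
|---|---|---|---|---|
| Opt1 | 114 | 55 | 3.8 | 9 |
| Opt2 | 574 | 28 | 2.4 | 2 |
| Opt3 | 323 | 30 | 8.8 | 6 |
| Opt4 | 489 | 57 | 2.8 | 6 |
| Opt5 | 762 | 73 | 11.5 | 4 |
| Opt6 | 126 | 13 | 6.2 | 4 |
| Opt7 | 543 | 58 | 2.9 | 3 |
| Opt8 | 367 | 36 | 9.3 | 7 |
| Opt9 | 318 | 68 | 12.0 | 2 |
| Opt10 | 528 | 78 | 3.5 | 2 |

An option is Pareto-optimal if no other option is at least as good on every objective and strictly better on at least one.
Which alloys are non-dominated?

Opt1, Opt2, Opt3, Opt4, Opt5, Opt6, Opt7, Opt8

Opt1: not dominated (best corrosion resistance).
Opt2: not dominated (best density).
Opt3: not dominated.
Opt4: not dominated.
Opt5: not dominated (best yield strength).
Opt6: not dominated (best cost).
Opt7: not dominated.
Opt8: not dominated.
Opt9: dominated by Opt2 (yield strength 574≥318, cost 28≤68, density 2.4≤12.0, corrosion resistance 2≥2).
Opt10: dominated by Opt2 (yield strength 574≥528, cost 28≤78, density 2.4≤3.5, corrosion resistance 2≥2).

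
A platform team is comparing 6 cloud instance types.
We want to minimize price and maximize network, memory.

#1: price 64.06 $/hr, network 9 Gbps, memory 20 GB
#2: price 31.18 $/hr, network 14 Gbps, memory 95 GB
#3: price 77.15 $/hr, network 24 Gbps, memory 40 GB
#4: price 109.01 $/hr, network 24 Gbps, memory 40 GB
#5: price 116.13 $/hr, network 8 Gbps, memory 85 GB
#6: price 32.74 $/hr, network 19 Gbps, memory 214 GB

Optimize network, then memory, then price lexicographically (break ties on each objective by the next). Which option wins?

#3

First maximize network: best is 24, kept {#3, #4}.
Then maximize memory: best is 40, kept {#3, #4}.
Then minimize price: best is 77.15, kept {#3}.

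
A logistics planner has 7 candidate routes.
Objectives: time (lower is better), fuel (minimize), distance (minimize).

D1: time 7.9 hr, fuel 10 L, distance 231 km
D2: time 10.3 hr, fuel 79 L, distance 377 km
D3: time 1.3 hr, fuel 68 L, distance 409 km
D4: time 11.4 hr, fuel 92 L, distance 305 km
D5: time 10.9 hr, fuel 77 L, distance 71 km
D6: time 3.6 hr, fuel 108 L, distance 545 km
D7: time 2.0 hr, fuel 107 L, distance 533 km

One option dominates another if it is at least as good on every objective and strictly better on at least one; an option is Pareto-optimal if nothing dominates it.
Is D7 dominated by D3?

Yes

D3 vs D7: time 1.3≤2.0, fuel 68≤107, distance 409≤533 — D3 is at least as good on every objective with at least one strict improvement.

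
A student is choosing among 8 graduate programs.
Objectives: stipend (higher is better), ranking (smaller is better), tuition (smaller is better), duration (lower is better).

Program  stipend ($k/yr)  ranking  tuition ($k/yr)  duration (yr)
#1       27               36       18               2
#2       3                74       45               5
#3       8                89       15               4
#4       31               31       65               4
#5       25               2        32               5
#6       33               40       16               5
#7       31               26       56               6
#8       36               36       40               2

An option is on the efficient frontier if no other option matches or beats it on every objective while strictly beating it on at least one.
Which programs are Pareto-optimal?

#1, #3, #4, #5, #6, #7, #8

#1: not dominated.
#2: dominated by #1 (stipend 27≥3, ranking 36≤74, tuition 18≤45, duration 2≤5).
#3: not dominated (best tuition).
#4: not dominated.
#5: not dominated (best ranking).
#6: not dominated.
#7: not dominated.
#8: not dominated (best stipend).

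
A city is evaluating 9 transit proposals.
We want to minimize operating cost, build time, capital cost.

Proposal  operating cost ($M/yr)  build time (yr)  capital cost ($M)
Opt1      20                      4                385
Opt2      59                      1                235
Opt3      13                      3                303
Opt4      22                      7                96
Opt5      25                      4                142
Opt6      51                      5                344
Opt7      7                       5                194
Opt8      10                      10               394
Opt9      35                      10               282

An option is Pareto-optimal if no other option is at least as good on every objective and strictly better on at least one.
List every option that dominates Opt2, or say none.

none

Opt1: worse on build time (4 vs 1).
Opt3: worse on build time (3 vs 1).
Opt4: worse on build time (7 vs 1).
Opt5: worse on build time (4 vs 1).
Opt6: worse on build time (5 vs 1).
Opt7: worse on build time (5 vs 1).
Opt8: worse on build time (10 vs 1).
Opt9: worse on build time (10 vs 1).
No option dominates Opt2.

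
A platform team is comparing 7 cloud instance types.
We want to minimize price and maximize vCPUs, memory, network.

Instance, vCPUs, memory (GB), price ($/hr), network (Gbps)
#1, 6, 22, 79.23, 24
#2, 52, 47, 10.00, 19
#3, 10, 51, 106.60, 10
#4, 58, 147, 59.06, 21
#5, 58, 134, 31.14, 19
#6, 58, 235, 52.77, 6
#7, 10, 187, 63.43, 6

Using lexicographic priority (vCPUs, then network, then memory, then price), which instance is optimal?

#4

First maximize vCPUs: best is 58, kept {#4, #5, #6}.
Then maximize network: best is 21, kept {#4}.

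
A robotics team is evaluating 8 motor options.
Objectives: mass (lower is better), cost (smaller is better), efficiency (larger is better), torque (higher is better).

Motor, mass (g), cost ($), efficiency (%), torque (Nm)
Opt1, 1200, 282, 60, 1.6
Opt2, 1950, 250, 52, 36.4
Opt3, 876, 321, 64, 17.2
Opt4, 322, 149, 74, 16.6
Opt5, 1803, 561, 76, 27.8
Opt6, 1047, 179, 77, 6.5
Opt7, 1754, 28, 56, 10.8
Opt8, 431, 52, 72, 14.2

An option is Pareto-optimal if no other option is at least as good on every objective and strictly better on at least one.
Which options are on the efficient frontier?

Opt2, Opt3, Opt4, Opt5, Opt6, Opt7, Opt8

Opt1: dominated by Opt4 (mass 322≤1200, cost 149≤282, efficiency 74≥60, torque 16.6≥1.6).
Opt2: not dominated (best torque).
Opt3: not dominated.
Opt4: not dominated (best mass).
Opt5: not dominated.
Opt6: not dominated (best efficiency).
Opt7: not dominated (best cost).
Opt8: not dominated.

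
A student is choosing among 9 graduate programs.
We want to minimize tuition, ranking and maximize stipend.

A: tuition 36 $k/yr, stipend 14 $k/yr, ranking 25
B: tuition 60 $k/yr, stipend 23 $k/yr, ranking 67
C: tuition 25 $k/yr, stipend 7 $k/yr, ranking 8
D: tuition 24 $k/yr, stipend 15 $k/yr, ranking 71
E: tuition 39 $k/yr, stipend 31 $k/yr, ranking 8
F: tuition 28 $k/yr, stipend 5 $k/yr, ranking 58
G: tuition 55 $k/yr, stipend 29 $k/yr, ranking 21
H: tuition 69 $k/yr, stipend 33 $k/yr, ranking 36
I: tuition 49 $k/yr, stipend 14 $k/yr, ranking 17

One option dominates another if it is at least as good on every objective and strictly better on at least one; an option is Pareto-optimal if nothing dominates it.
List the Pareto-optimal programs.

A: not dominated.
B: dominated by E (tuition 39≤60, stipend 31≥23, ranking 8≤67).
C: not dominated.
D: not dominated (best tuition).
E: not dominated.
F: dominated by C (tuition 25≤28, stipend 7≥5, ranking 8≤58).
G: dominated by E (tuition 39≤55, stipend 31≥29, ranking 8≤21).
H: not dominated (best stipend).
I: dominated by E (tuition 39≤49, stipend 31≥14, ranking 8≤17).

A, C, D, E, H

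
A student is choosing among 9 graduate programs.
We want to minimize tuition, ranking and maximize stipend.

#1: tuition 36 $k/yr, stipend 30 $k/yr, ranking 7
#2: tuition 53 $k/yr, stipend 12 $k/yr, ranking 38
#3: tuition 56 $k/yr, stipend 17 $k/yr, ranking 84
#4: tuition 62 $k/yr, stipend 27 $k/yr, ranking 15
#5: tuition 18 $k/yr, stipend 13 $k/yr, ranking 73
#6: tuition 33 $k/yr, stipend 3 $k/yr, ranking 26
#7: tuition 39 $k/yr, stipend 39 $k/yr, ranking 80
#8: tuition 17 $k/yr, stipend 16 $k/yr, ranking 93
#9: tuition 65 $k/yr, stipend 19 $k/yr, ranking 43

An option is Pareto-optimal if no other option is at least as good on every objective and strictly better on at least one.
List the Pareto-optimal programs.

#1, #5, #6, #7, #8

#1: not dominated (best ranking).
#2: dominated by #1 (tuition 36≤53, stipend 30≥12, ranking 7≤38).
#3: dominated by #1 (tuition 36≤56, stipend 30≥17, ranking 7≤84).
#4: dominated by #1 (tuition 36≤62, stipend 30≥27, ranking 7≤15).
#5: not dominated.
#6: not dominated.
#7: not dominated (best stipend).
#8: not dominated (best tuition).
#9: dominated by #1 (tuition 36≤65, stipend 30≥19, ranking 7≤43).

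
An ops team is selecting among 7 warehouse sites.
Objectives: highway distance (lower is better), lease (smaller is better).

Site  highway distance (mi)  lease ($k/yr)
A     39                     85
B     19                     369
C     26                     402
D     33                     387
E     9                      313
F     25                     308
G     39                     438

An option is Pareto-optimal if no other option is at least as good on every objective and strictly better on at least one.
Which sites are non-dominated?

A: not dominated (best lease).
B: dominated by E (highway distance 9≤19, lease 313≤369).
C: dominated by B (highway distance 19≤26, lease 369≤402).
D: dominated by B (highway distance 19≤33, lease 369≤387).
E: not dominated (best highway distance).
F: not dominated.
G: dominated by A (highway distance 39≤39, lease 85≤438).

A, E, F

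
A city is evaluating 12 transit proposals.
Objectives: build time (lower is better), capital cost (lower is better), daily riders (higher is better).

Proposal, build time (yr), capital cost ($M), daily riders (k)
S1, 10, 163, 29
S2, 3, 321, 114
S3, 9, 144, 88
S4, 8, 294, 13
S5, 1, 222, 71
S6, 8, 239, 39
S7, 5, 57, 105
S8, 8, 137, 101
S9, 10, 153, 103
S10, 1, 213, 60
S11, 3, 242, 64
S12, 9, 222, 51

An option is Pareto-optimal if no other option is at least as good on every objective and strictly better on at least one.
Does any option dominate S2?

No

S1: worse on build time (10 vs 3).
S3: worse on build time (9 vs 3).
S4: worse on build time (8 vs 3).
S5: worse on daily riders (71 vs 114).
S6: worse on build time (8 vs 3).
S7: worse on build time (5 vs 3).
S8: worse on build time (8 vs 3).
S9: worse on build time (10 vs 3).
S10: worse on daily riders (60 vs 114).
S11: worse on daily riders (64 vs 114).
S12: worse on build time (9 vs 3).
No option is at least as good as S2 on every objective and strictly better on one.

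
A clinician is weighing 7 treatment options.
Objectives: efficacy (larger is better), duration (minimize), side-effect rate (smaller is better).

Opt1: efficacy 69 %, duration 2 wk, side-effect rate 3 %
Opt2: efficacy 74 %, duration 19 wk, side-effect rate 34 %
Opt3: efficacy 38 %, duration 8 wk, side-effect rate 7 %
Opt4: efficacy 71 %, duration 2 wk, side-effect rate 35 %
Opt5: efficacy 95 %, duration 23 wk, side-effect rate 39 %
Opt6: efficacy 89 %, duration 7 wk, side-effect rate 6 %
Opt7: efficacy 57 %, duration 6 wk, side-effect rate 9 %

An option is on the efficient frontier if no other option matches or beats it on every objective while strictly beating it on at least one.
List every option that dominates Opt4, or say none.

Opt1: worse on efficacy (69 vs 71).
Opt2: worse on duration (19 vs 2).
Opt3: worse on efficacy (38 vs 71).
Opt5: worse on duration (23 vs 2).
Opt6: worse on duration (7 vs 2).
Opt7: worse on efficacy (57 vs 71).
No option dominates Opt4.

none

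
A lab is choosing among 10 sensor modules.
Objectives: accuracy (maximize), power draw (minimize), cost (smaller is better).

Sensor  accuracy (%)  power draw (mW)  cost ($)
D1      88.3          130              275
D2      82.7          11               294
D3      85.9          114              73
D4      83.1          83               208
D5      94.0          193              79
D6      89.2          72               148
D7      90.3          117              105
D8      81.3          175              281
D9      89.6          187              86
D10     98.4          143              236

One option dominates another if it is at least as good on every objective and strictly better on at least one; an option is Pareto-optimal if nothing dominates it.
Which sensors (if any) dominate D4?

D6: accuracy 89.2≥83.1, power draw 72≤83, cost 148≤208 — dominates D4.
Others (D1, D2, D3, D5, D7, D8, D9, D10) are each worse than D4 on at least one objective.

D6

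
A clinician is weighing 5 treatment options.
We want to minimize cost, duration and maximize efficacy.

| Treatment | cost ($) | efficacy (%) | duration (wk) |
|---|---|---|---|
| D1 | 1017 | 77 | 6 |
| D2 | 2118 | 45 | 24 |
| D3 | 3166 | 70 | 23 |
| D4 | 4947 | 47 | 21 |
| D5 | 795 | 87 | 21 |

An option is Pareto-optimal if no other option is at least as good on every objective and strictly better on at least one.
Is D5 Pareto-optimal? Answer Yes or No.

D1: worse on cost (1017 vs 795).
D2: worse on cost (2118 vs 795).
D3: worse on cost (3166 vs 795).
D4: worse on cost (4947 vs 795).
No option is at least as good as D5 on every objective and strictly better on one.

Yes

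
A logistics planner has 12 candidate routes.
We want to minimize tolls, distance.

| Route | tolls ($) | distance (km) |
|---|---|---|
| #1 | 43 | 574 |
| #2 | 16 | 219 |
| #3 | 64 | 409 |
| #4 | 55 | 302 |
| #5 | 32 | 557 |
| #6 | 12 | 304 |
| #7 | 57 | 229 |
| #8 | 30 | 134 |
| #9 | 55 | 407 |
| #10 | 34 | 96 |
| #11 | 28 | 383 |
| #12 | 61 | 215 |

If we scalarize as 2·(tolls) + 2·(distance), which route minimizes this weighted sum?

#1: 2·43 + 2·574 = 1234
#2: 2·16 + 2·219 = 470
#3: 2·64 + 2·409 = 946
#4: 2·55 + 2·302 = 714
#5: 2·32 + 2·557 = 1178
#6: 2·12 + 2·304 = 632
#7: 2·57 + 2·229 = 572
#8: 2·30 + 2·134 = 328
#9: 2·55 + 2·407 = 924
#10: 2·34 + 2·96 = 260
#11: 2·28 + 2·383 = 822
#12: 2·61 + 2·215 = 552
Lowest: #10 at 260.

#10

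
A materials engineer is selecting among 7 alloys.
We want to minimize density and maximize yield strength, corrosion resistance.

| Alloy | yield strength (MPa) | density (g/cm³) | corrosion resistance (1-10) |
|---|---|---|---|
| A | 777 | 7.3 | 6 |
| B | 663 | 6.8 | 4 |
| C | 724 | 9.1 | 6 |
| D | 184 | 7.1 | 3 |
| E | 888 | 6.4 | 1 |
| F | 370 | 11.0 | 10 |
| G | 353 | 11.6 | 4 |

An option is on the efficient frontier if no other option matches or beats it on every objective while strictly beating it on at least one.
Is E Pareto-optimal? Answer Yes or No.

Yes

A: worse on yield strength (777 vs 888).
B: worse on yield strength (663 vs 888).
C: worse on yield strength (724 vs 888).
D: worse on yield strength (184 vs 888).
F: worse on yield strength (370 vs 888).
G: worse on yield strength (353 vs 888).
No option is at least as good as E on every objective and strictly better on one.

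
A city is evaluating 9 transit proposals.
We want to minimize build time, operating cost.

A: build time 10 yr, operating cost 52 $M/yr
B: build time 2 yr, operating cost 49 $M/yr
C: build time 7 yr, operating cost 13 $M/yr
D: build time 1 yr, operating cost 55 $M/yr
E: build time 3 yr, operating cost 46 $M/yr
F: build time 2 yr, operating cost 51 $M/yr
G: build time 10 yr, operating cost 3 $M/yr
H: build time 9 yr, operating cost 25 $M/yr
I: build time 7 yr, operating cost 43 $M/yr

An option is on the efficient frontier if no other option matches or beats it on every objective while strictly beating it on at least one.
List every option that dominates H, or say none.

C: build time 7≤9, operating cost 13≤25 — dominates H.
Others (A, B, D, E, F, G, I) are each worse than H on at least one objective.

C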